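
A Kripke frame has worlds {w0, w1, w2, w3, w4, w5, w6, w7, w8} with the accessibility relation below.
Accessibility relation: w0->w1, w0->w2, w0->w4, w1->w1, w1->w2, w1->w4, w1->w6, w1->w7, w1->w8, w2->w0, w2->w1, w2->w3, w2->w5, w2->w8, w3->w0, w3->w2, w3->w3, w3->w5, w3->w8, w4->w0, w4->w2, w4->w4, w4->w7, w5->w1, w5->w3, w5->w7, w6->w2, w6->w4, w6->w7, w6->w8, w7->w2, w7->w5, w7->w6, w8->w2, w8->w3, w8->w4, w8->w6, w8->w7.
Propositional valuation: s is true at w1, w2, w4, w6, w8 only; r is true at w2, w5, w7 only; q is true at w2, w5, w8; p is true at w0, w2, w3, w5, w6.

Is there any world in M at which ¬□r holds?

Yes

Recall that □ψ holds at a world iff ψ holds at every accessible world, and ◇ψ holds iff ψ holds at some accessible world.
Let φ = ¬□r. Evaluate φ at each world:
  w0 (successors {w1, w2, w4}): φ is true.
  w1 (successors {w1, w2, w4, w6, w7, w8}): φ is true.
  w2 (successors {w0, w1, w3, w5, w8}): φ is true.
  w3 (successors {w0, w2, w3, w5, w8}): φ is true.
  w4 (successors {w0, w2, w4, w7}): φ is true.
  w5 (successors {w1, w3, w7}): φ is true.
  w6 (successors {w2, w4, w7, w8}): φ is true.
  w7 (successors {w2, w5, w6}): φ is true.
  w8 (successors {w2, w3, w4, w6, w7}): φ is true.
Detail at w0 (witness):
  At w0: □r is false, so ¬□r is true.
    At w0: □r requires r at every successor {w1, w2, w4}.
      r fails at w1, so □r is false at w0.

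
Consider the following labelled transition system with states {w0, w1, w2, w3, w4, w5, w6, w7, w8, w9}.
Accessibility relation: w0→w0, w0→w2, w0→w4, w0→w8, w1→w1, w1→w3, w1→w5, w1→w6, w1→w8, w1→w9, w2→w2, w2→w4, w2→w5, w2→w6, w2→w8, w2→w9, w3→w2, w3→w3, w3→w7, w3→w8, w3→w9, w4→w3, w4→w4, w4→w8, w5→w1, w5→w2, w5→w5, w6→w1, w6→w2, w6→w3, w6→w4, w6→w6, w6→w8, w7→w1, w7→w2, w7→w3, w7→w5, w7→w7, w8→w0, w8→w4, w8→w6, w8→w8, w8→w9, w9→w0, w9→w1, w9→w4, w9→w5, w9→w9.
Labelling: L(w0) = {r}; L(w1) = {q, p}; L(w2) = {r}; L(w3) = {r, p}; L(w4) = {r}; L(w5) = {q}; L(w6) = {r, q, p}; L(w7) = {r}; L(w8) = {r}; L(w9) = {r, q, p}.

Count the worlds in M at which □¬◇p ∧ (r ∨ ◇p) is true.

0

Let φ = □¬◇p ∧ (r ∨ ◇p). Evaluate φ at each world:
  w0 (successors {w0, w2, w4, w8}): φ is false.
  w1 (successors {w1, w3, w5, w6, w8, w9}): φ is false.
  w2 (successors {w2, w4, w5, w6, w8, w9}): φ is false.
  w3 (successors {w2, w3, w7, w8, w9}): φ is false.
  w4 (successors {w3, w4, w8}): φ is false.
  w5 (successors {w1, w2, w5}): φ is false.
  w6 (successors {w1, w2, w3, w4, w6, w8}): φ is false.
  w7 (successors {w1, w2, w3, w5, w7}): φ is false.
  w8 (successors {w0, w4, w6, w8, w9}): φ is false.
  w9 (successors {w0, w1, w4, w5, w9}): φ is false.
For instance, at w7:
  At w7: □¬◇p is false, r ∨ ◇p is true, so □¬◇p ∧ (r ∨ ◇p) is false.
    At w7: □¬◇p requires ¬◇p at every successor {w1, w2, w3, w5, w7}.
      ¬◇p fails at w1, so □¬◇p is false at w7.
    At w7: r is true, ◇p is true, so r ∨ ◇p is true.
      At w7: ◇p requires p at some successor in {w1, w2, w3, w5, w7}.
        p holds at w1, so ◇p is true at w7.
Satisfying worlds: none.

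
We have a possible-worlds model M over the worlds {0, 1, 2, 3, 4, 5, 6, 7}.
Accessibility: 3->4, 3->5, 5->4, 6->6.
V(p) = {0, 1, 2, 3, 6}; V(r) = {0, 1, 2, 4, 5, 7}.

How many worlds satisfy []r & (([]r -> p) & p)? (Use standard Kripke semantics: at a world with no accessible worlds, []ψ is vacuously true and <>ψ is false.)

4

Recall that []ψ holds at a world iff ψ holds at every accessible world, and <>ψ holds iff ψ holds at some accessible world.
Let φ = []r & (([]r -> p) & p). Evaluate φ at each world:
  0 (successors ∅): φ is true.
  1 (successors ∅): φ is true.
  2 (successors ∅): φ is true.
  3 (successors {4, 5}): φ is true.
  4 (successors ∅): φ is false.
  5 (successors {4}): φ is false.
  6 (successors {6}): φ is false.
  7 (successors ∅): φ is false.
For instance, at 6:
  At 6: []r is false, ([]r -> p) & p is true, so []r & (([]r -> p) & p) is false.
    At 6: []r requires r at every successor {6}.
      r fails at 6, so []r is false at 6.
    At 6: []r -> p is true, p is true, so ([]r -> p) & p is true.
      At 6: []r is false, p is true, so []r -> p is true.
Satisfying worlds: {0, 1, 2, 3}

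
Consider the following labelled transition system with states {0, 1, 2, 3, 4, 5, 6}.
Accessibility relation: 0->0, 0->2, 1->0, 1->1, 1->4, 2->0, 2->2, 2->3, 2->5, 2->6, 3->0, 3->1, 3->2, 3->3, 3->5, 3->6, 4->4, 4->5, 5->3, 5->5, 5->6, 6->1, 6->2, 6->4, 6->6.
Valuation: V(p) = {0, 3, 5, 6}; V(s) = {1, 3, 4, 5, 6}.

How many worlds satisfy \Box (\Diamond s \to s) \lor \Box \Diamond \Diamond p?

Let φ = \Box (\Diamond s \to s) \lor \Box \Diamond \Diamond p. Evaluate φ at each world:
  0 (successors {0, 2}): φ is true.
  1 (successors {0, 1, 4}): φ is true.
  2 (successors {0, 2, 3, 5, 6}): φ is true.
  3 (successors {0, 1, 2, 3, 5, 6}): φ is true.
  4 (successors {4, 5}): φ is true.
  5 (successors {3, 5, 6}): φ is true.
  6 (successors {1, 2, 4, 6}): φ is true.
For instance, at 1:
  At 1: \Box (\Diamond s \to s) is true, \Box \Diamond \Diamond p is true, so \Box (\Diamond s \to s) \lor \Box \Diamond \Diamond p is true.
    At 1: \Box (\Diamond s \to s) requires \Diamond s \to s at every successor {0, 1, 4}.
      At 0: \Diamond s \to s is true.
      At 1: \Diamond s \to s is true.
      At 4: \Diamond s \to s is true.
    So \Box (\Diamond s \to s) is true at 1.
    At 1: \Box \Diamond \Diamond p requires \Diamond \Diamond p at every successor {0, 1, 4}.
      At 0: \Diamond \Diamond p is true.
      At 1: \Diamond \Diamond p is true.
      At 4: \Diamond \Diamond p is true.
    So \Box \Diamond \Diamond p is true at 1.
Satisfying worlds: {0, 1, 2, 3, 4, 5, 6}

7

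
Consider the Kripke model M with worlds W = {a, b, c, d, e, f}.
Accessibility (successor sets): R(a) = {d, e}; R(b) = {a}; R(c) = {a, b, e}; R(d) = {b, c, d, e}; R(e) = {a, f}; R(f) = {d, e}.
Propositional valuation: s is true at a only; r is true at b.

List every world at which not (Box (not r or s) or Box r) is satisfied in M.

c, d

Recall that Box ψ holds at a world iff ψ holds at every accessible world, and Dia ψ holds iff ψ holds at some accessible world.
Let φ = not (Box (not r or s) or Box r). Evaluate φ at each world:
  a (successors {d, e}): φ is false.
  b (successors {a}): φ is false.
  c (successors {a, b, e}): φ is true.
  d (successors {b, c, d, e}): φ is true.
  e (successors {a, f}): φ is false.
  f (successors {d, e}): φ is false.
For instance, at d:
  At d: Box (not r or s) or Box r is false, so not (Box (not r or s) or Box r) is true.
    At d: Box (not r or s) is false, Box r is false, so Box (not r or s) or Box r is false.
      At d: Box (not r or s) requires not r or s at every successor {b, c, d, e}.
        not r or s fails at b, so Box (not r or s) is false at d.
      At d: Box r requires r at every successor {b, c, d, e}.
        r fails at c, so Box r is false at d.
Satisfying worlds: {c, d}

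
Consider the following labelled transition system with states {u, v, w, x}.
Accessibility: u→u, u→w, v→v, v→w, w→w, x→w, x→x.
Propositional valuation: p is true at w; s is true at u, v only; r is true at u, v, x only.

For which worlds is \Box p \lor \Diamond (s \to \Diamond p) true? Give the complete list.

u, v, w, x

Let φ = \Box p \lor \Diamond (s \to \Diamond p). Evaluate φ at each world:
  u (successors {u, w}): φ is true.
  v (successors {v, w}): φ is true.
  w (successors {w}): φ is true.
  x (successors {w, x}): φ is true.
For instance, at u:
  At u: \Box p is false, \Diamond (s \to \Diamond p) is true, so \Box p \lor \Diamond (s \to \Diamond p) is true.
    At u: \Box p requires p at every successor {u, w}.
      p fails at u, so \Box p is false at u.
    At u: \Diamond (s \to \Diamond p) requires s \to \Diamond p at some successor in {u, w}.
      s \to \Diamond p holds at u, so \Diamond (s \to \Diamond p) is true at u.
Satisfying worlds: {u, v, w, x}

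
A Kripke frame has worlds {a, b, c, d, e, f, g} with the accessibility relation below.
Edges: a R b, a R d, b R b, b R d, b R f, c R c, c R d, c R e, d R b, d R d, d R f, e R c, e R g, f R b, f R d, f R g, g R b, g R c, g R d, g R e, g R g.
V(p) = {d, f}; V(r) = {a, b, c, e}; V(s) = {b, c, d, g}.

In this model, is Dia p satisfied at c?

Yes

At c: Dia p requires p at some successor in {c, d, e}.
  p holds at d, so Dia p is true at c.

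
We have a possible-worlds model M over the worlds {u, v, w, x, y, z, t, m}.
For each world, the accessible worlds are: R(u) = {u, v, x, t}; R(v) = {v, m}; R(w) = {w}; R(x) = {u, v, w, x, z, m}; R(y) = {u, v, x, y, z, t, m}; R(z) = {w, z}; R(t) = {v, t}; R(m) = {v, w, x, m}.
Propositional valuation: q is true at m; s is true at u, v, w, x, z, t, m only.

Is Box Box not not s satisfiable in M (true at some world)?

Recall that Box ψ holds at a world iff ψ holds at every accessible world, and Dia ψ holds iff ψ holds at some accessible world.
Let φ = Box Box not not s. Evaluate φ at each world:
  u (successors {u, v, x, t}): φ is true.
  v (successors {v, m}): φ is true.
  w (successors {w}): φ is true.
  x (successors {u, v, w, x, z, m}): φ is true.
  y (successors {u, v, x, y, z, t, m}): φ is false.
  z (successors {w, z}): φ is true.
  t (successors {v, t}): φ is true.
  m (successors {v, w, x, m}): φ is true.
Detail at u (witness):
  At u: Box Box not not s requires Box not not s at every successor {u, v, x, t}.
    At u: Box not not s is true.
    At v: Box not not s is true.
    At x: Box not not s is true.
    At t: Box not not s is true.
  So Box Box not not s is true at u.

Yes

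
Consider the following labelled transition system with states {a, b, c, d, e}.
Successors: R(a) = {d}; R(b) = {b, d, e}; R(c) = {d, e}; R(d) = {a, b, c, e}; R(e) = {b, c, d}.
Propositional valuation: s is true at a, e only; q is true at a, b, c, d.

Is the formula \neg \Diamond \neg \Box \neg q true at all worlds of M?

Let φ = \neg \Diamond \neg \Box \neg q. Evaluate φ at each world:
  a (successors {d}): φ is false.
  b (successors {b, d, e}): φ is false.
  c (successors {d, e}): φ is false.
  d (successors {a, b, c, e}): φ is false.
  e (successors {b, c, d}): φ is false.
Detail at a (counterexample):
  At a: \Diamond \neg \Box \neg q is true, so \neg \Diamond \neg \Box \neg q is false.
    At a: \Diamond \neg \Box \neg q requires \neg \Box \neg q at some successor in {d}.
      \neg \Box \neg q holds at d, so \Diamond \neg \Box \neg q is true at a.

No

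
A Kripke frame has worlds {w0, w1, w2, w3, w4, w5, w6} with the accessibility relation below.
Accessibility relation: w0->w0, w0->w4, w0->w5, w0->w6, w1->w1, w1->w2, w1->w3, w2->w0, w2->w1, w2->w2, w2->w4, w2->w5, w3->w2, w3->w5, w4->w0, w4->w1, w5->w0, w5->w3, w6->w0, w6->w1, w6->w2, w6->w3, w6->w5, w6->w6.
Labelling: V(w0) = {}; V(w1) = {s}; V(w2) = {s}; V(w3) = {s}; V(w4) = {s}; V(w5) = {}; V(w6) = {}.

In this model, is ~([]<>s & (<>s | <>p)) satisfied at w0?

Recall that []ψ holds at a world iff ψ holds at every accessible world, and <>ψ holds iff ψ holds at some accessible world.
At w0: []<>s & (<>s | <>p) is true, so ~([]<>s & (<>s | <>p)) is false.
  At w0: []<>s is true, <>s | <>p is true, so []<>s & (<>s | <>p) is true.
    At w0: []<>s requires <>s at every successor {w0, w4, w5, w6}.
      At w0: <>s is true.
      At w4: <>s is true.
      At w5: <>s is true.
      At w6: <>s is true.
    So []<>s is true at w0.
    At w0: <>s is true, <>p is false, so <>s | <>p is true.
      At w0: <>s requires s at some successor in {w0, w4, w5, w6}.
        s holds at w4, so <>s is true at w0.
      At w0: <>p requires p at some successor in {w0, w4, w5, w6}.
        At w0: p is false.
        At w4: p is false.
        At w5: p is false.
        At w6: p is false.
      So <>p is false at w0.

No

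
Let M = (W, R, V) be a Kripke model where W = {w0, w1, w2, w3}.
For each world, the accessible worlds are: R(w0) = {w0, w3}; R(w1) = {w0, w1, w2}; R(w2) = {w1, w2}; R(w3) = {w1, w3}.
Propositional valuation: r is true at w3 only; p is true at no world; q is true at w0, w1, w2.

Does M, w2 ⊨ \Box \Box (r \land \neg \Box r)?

At w2: \Box \Box (r \land \neg \Box r) requires \Box (r \land \neg \Box r) at every successor {w1, w2}.
  \Box (r \land \neg \Box r) fails at w1, so \Box \Box (r \land \neg \Box r) is false at w2.
    At w1: \Box (r \land \neg \Box r) requires r \land \neg \Box r at every successor {w0, w1, w2}.
      r \land \neg \Box r fails at w0, so \Box (r \land \neg \Box r) is false at w1.

No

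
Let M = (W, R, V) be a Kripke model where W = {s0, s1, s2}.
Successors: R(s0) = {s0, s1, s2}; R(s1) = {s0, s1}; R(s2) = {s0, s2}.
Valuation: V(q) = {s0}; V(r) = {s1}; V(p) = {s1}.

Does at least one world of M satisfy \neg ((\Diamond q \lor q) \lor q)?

Recall that \Diamond ψ holds at a world iff ψ holds at some accessible world.
Let φ = \neg ((\Diamond q \lor q) \lor q). Evaluate φ at each world:
  s0 (successors {s0, s1, s2}): φ is false.
  s1 (successors {s0, s1}): φ is false.
  s2 (successors {s0, s2}): φ is false.
For instance, at s0:
  At s0: (\Diamond q \lor q) \lor q is true, so \neg ((\Diamond q \lor q) \lor q) is false.
    At s0: \Diamond q \lor q is true, q is true, so (\Diamond q \lor q) \lor q is true.
      At s0: \Diamond q is true, q is true, so \Diamond q \lor q is true.

No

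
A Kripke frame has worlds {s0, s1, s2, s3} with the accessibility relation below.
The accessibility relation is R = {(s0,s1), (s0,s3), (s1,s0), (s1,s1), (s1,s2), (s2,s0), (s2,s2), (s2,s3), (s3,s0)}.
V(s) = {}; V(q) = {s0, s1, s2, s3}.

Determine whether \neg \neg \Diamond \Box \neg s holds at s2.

Yes

Recall that \Box ψ holds at a world iff ψ holds at every accessible world, and \Diamond ψ holds iff ψ holds at some accessible world.
At s2: \neg \Diamond \Box \neg s is false, so \neg \neg \Diamond \Box \neg s is true.
  At s2: \Diamond \Box \neg s is true, so \neg \Diamond \Box \neg s is false.
    At s2: \Diamond \Box \neg s requires \Box \neg s at some successor in {s0, s2, s3}.
      \Box \neg s holds at s0, so \Diamond \Box \neg s is true at s2.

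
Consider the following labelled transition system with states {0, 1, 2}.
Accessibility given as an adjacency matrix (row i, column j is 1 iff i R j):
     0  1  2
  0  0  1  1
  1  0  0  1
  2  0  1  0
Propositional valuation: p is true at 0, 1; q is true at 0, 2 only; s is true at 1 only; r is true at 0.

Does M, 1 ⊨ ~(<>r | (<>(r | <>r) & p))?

Yes

At 1: <>r | (<>(r | <>r) & p) is false, so ~(<>r | (<>(r | <>r) & p)) is true.
  At 1: <>r is false, <>(r | <>r) & p is false, so <>r | (<>(r | <>r) & p) is false.
    At 1: <>r requires r at some successor in {2}.
      At 2: r is false.
    So <>r is false at 1.
    At 1: <>(r | <>r) is false, p is true, so <>(r | <>r) & p is false.
      At 1: <>(r | <>r) requires r | <>r at some successor in {2}.
        At 2: r | <>r is false.
      So <>(r | <>r) is false at 1.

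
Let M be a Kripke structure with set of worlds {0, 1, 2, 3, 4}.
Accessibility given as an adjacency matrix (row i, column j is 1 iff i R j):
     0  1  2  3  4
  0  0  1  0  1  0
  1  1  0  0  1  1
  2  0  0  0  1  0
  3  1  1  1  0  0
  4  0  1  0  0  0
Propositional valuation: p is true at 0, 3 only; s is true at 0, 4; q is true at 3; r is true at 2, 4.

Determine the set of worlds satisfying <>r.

Let φ = <>r. Evaluate φ at each world:
  0 (successors {1, 3}): φ is false.
  1 (successors {0, 3, 4}): φ is true.
  2 (successors {3}): φ is false.
  3 (successors {0, 1, 2}): φ is true.
  4 (successors {1}): φ is false.
For instance, at 3:
  At 3: <>r requires r at some successor in {0, 1, 2}.
    r holds at 2, so <>r is true at 3.
Satisfying worlds: {1, 3}

1, 3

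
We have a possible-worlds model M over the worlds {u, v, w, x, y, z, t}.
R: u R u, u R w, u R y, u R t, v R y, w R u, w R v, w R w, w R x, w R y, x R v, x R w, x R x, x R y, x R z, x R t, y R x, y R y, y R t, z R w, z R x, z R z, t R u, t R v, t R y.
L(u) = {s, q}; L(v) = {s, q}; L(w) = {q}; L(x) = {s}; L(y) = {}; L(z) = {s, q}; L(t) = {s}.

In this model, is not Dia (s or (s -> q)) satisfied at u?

No

At u: Dia (s or (s -> q)) is true, so not Dia (s or (s -> q)) is false.
  At u: Dia (s or (s -> q)) requires s or (s -> q) at some successor in {u, w, y, t}.
    s or (s -> q) holds at u, so Dia (s or (s -> q)) is true at u.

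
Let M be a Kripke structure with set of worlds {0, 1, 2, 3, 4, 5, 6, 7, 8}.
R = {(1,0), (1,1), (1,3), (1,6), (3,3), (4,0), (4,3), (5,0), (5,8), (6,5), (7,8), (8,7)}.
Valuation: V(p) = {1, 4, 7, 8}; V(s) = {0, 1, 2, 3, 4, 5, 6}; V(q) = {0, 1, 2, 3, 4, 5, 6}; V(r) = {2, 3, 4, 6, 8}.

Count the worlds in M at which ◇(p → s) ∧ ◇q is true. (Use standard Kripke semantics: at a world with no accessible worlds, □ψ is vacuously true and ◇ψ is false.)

5

Recall that ◇ψ holds at a world iff ψ holds at some accessible world.
Let φ = ◇(p → s) ∧ ◇q. Evaluate φ at each world:
  0 (successors ∅): φ is false.
  1 (successors {0, 1, 3, 6}): φ is true.
  2 (successors ∅): φ is false.
  3 (successors {3}): φ is true.
  4 (successors {0, 3}): φ is true.
  5 (successors {0, 8}): φ is true.
  6 (successors {5}): φ is true.
  7 (successors {8}): φ is false.
  8 (successors {7}): φ is false.
For instance, at 3:
  At 3: ◇(p → s) is true, ◇q is true, so ◇(p → s) ∧ ◇q is true.
    At 3: ◇(p → s) requires p → s at some successor in {3}.
      p → s holds at 3, so ◇(p → s) is true at 3.
    At 3: ◇q requires q at some successor in {3}.
      q holds at 3, so ◇q is true at 3.
Satisfying worlds: {1, 3, 4, 5, 6}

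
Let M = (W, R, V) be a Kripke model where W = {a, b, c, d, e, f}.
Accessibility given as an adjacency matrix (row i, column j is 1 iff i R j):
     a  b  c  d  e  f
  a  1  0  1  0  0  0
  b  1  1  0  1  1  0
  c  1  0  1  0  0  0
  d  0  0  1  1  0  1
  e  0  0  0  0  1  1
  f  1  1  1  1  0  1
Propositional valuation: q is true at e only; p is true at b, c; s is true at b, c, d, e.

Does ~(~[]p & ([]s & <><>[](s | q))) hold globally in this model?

Let φ = ~(~[]p & ([]s & <><>[](s | q))). Evaluate φ at each world:
  a (successors {a, c}): φ is true.
  b (successors {a, b, d, e}): φ is true.
  c (successors {a, c}): φ is true.
  d (successors {c, d, f}): φ is true.
  e (successors {e, f}): φ is true.
  f (successors {a, b, c, d, f}): φ is true.
For instance, at d:
  At d: ~[]p & ([]s & <><>[](s | q)) is false, so ~(~[]p & ([]s & <><>[](s | q))) is true.
    At d: ~[]p is true, []s & <><>[](s | q) is false, so ~[]p & ([]s & <><>[](s | q)) is false.
      At d: []p is false, so ~[]p is true.
      At d: []s is false, <><>[](s | q) is false, so []s & <><>[](s | q) is false.

Yes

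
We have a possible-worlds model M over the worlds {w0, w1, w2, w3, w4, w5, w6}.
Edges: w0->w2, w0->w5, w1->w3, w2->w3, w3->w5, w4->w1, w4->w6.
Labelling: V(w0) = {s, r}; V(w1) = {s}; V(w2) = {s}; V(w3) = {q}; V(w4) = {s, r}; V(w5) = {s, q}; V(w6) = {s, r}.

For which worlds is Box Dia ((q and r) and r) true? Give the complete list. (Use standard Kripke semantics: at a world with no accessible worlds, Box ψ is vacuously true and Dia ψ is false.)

Let φ = Box Dia ((q and r) and r). Evaluate φ at each world:
  w0 (successors {w2, w5}): φ is false.
  w1 (successors {w3}): φ is false.
  w2 (successors {w3}): φ is false.
  w3 (successors {w5}): φ is false.
  w4 (successors {w1, w6}): φ is false.
  w5 (successors ∅): φ is true.
  w6 (successors ∅): φ is true.
For instance, at w2:
  At w2: Box Dia ((q and r) and r) requires Dia ((q and r) and r) at every successor {w3}.
    Dia ((q and r) and r) fails at w3, so Box Dia ((q and r) and r) is false at w2.
      At w3: Dia ((q and r) and r) requires (q and r) and r at some successor in {w5}.
        At w5: (q and r) and r is false.
      So Dia ((q and r) and r) is false at w3.
Satisfying worlds: {w5, w6}

w5, w6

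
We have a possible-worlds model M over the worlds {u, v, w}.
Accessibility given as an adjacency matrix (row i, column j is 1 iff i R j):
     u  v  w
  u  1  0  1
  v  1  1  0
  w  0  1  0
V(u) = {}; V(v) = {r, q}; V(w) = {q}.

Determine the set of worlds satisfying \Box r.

Let φ = \Box r. Evaluate φ at each world:
  u (successors {u, w}): φ is false.
  v (successors {u, v}): φ is false.
  w (successors {v}): φ is true.
For instance, at w:
  At w: \Box r requires r at every successor {v}.
    At v: r is true.
  So \Box r is true at w.
Satisfying worlds: {w}

w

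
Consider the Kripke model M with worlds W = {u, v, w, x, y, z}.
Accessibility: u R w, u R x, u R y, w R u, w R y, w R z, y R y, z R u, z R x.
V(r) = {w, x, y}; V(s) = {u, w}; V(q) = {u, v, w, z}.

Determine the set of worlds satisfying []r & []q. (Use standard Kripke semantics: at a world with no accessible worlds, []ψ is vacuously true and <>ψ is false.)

v, x

Let φ = []r & []q. Evaluate φ at each world:
  u (successors {w, x, y}): φ is false.
  v (successors ∅): φ is true.
  w (successors {u, y, z}): φ is false.
  x (successors ∅): φ is true.
  y (successors {y}): φ is false.
  z (successors {u, x}): φ is false.
For instance, at y:
  At y: []r is true, []q is false, so []r & []q is false.
    At y: []r requires r at every successor {y}.
      At y: r is true.
    So []r is true at y.
    At y: []q requires q at every successor {y}.
      q fails at y, so []q is false at y.
Satisfying worlds: {v, x}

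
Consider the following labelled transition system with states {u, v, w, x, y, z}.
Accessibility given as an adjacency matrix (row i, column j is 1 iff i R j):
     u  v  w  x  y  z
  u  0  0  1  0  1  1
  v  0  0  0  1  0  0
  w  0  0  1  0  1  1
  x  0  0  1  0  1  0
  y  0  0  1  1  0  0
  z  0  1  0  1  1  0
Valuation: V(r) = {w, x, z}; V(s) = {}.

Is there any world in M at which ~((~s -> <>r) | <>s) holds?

No

Let φ = ~((~s -> <>r) | <>s). Evaluate φ at each world:
  u (successors {w, y, z}): φ is false.
  v (successors {x}): φ is false.
  w (successors {w, y, z}): φ is false.
  x (successors {w, y}): φ is false.
  y (successors {w, x}): φ is false.
  z (successors {v, x, y}): φ is false.
For instance, at w:
  At w: (~s -> <>r) | <>s is true, so ~((~s -> <>r) | <>s) is false.
    At w: ~s -> <>r is true, <>s is false, so (~s -> <>r) | <>s is true.
      At w: ~s is true, <>r is true, so ~s -> <>r is true.
      At w: <>s requires s at some successor in {w, y, z}.
        At w: s is false.
        At y: s is false.
        At z: s is false.
      So <>s is false at w.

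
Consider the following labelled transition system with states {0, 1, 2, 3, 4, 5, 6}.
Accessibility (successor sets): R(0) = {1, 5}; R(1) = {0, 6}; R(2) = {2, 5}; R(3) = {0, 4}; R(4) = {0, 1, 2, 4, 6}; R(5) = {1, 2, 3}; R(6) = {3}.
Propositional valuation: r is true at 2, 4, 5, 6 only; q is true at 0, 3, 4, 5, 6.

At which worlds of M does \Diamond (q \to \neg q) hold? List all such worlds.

Let φ = \Diamond (q \to \neg q). Evaluate φ at each world:
  0 (successors {1, 5}): φ is true.
  1 (successors {0, 6}): φ is false.
  2 (successors {2, 5}): φ is true.
  3 (successors {0, 4}): φ is false.
  4 (successors {0, 1, 2, 4, 6}): φ is true.
  5 (successors {1, 2, 3}): φ is true.
  6 (successors {3}): φ is false.
For instance, at 6:
  At 6: \Diamond (q \to \neg q) requires q \to \neg q at some successor in {3}.
    At 3: q \to \neg q is false.
  So \Diamond (q \to \neg q) is false at 6.
Satisfying worlds: {0, 2, 4, 5}

0, 2, 4, 5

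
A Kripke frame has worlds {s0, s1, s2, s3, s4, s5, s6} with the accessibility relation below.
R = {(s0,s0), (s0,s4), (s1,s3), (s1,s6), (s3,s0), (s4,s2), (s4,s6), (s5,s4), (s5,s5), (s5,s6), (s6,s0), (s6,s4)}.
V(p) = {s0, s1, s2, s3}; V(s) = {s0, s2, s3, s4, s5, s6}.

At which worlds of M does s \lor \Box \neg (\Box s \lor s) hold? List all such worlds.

s0, s2, s3, s4, s5, s6

Let φ = s \lor \Box \neg (\Box s \lor s). Evaluate φ at each world:
  s0 (successors {s0, s4}): φ is true.
  s1 (successors {s3, s6}): φ is false.
  s2 (successors ∅): φ is true.
  s3 (successors {s0}): φ is true.
  s4 (successors {s2, s6}): φ is true.
  s5 (successors {s4, s5, s6}): φ is true.
  s6 (successors {s0, s4}): φ is true.
For instance, at s0:
  At s0: s is true, \Box \neg (\Box s \lor s) is false, so s \lor \Box \neg (\Box s \lor s) is true.
    At s0: \Box \neg (\Box s \lor s) requires \neg (\Box s \lor s) at every successor {s0, s4}.
      \neg (\Box s \lor s) fails at s0, so \Box \neg (\Box s \lor s) is false at s0.
Satisfying worlds: {s0, s2, s3, s4, s5, s6}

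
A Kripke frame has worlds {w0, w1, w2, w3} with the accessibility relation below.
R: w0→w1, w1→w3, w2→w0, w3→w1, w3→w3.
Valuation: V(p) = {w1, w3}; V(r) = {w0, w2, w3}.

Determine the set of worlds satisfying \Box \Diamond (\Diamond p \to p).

w0, w1, w2, w3

Let φ = \Box \Diamond (\Diamond p \to p). Evaluate φ at each world:
  w0 (successors {w1}): φ is true.
  w1 (successors {w3}): φ is true.
  w2 (successors {w0}): φ is true.
  w3 (successors {w1, w3}): φ is true.
For instance, at w1:
  At w1: \Box \Diamond (\Diamond p \to p) requires \Diamond (\Diamond p \to p) at every successor {w3}.
      At w3: \Diamond (\Diamond p \to p) requires \Diamond p \to p at some successor in {w1, w3}.
        \Diamond p \to p holds at w1, so \Diamond (\Diamond p \to p) is true at w3.
  So \Box \Diamond (\Diamond p \to p) is true at w1.
Satisfying worlds: {w0, w1, w2, w3}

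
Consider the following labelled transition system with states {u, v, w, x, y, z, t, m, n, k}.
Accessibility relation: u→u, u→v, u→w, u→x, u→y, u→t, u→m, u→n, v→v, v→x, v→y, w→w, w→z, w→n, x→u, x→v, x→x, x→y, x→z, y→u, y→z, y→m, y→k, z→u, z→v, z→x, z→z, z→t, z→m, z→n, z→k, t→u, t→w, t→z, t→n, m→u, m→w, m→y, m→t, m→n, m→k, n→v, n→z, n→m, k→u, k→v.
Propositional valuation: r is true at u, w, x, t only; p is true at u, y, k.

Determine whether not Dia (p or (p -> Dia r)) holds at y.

Recall that Dia ψ holds at a world iff ψ holds at some accessible world.
At y: Dia (p or (p -> Dia r)) is true, so not Dia (p or (p -> Dia r)) is false.
  At y: Dia (p or (p -> Dia r)) requires p or (p -> Dia r) at some successor in {u, z, m, k}.
    p or (p -> Dia r) holds at u, so Dia (p or (p -> Dia r)) is true at y.
      At u: p is true, p -> Dia r is true, so p or (p -> Dia r) is true.

No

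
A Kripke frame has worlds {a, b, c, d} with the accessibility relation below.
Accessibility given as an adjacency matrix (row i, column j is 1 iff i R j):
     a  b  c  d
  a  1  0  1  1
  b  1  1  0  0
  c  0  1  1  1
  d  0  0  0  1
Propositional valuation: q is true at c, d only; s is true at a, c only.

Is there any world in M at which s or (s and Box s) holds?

Yes

Let φ = s or (s and Box s). Evaluate φ at each world:
  a (successors {a, c, d}): φ is true.
  b (successors {a, b}): φ is false.
  c (successors {b, c, d}): φ is true.
  d (successors {d}): φ is false.
Detail at a (witness):
  At a: s is true, s and Box s is false, so s or (s and Box s) is true.
    At a: s is true, Box s is false, so s and Box s is false.
      At a: Box s requires s at every successor {a, c, d}.
        s fails at d, so Box s is false at a.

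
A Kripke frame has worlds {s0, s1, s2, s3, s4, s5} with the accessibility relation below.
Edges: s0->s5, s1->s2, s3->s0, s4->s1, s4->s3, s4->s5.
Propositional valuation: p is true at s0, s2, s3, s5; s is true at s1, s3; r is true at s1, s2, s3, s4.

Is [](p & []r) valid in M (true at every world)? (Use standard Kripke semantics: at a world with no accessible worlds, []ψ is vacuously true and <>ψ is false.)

No

Recall that []ψ holds at a world iff ψ holds at every accessible world, and <>ψ holds iff ψ holds at some accessible world.
Let φ = [](p & []r). Evaluate φ at each world:
  s0 (successors {s5}): φ is true.
  s1 (successors {s2}): φ is true.
  s2 (successors ∅): φ is true.
  s3 (successors {s0}): φ is false.
  s4 (successors {s1, s3, s5}): φ is false.
  s5 (successors ∅): φ is true.
Detail at s3 (counterexample):
  At s3: [](p & []r) requires p & []r at every successor {s0}.
    p & []r fails at s0, so [](p & []r) is false at s3.
      At s0: p is true, []r is false, so p & []r is false.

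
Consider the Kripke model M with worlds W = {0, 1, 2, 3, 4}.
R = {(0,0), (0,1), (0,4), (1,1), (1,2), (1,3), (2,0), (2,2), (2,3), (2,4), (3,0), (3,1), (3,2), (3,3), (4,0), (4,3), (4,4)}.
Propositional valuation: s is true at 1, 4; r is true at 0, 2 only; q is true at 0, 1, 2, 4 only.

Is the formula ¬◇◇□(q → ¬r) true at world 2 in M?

Yes

At 2: ◇◇□(q → ¬r) is false, so ¬◇◇□(q → ¬r) is true.
  At 2: ◇◇□(q → ¬r) requires ◇□(q → ¬r) at some successor in {0, 2, 3, 4}.
    At 0: ◇□(q → ¬r) is false.
    At 2: ◇□(q → ¬r) is false.
    At 3: ◇□(q → ¬r) is false.
    At 4: ◇□(q → ¬r) is false.
  So ◇◇□(q → ¬r) is false at 2.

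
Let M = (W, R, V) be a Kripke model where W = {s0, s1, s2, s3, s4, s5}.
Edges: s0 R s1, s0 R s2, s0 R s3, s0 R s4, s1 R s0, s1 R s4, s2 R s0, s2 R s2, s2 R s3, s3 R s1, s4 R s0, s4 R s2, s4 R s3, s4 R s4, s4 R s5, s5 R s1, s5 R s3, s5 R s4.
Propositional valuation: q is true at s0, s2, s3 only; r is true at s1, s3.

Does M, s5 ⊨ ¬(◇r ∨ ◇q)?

No

Recall that ◇ψ holds at a world iff ψ holds at some accessible world.
At s5: ◇r ∨ ◇q is true, so ¬(◇r ∨ ◇q) is false.
  At s5: ◇r is true, ◇q is true, so ◇r ∨ ◇q is true.
    At s5: ◇r requires r at some successor in {s1, s3, s4}.
      r holds at s1, so ◇r is true at s5.
    At s5: ◇q requires q at some successor in {s1, s3, s4}.
      q holds at s3, so ◇q is true at s5.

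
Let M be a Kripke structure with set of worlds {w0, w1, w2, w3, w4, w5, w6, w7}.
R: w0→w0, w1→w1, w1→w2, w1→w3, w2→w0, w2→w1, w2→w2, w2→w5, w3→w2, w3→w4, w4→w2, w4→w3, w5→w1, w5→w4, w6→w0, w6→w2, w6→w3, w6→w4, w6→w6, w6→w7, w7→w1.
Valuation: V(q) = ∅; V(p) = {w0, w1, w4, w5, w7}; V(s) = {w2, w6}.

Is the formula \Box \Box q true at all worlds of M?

No

Recall that \Box ψ holds at a world iff ψ holds at every accessible world, and \Diamond ψ holds iff ψ holds at some accessible world.
Let φ = \Box \Box q. Evaluate φ at each world:
  w0 (successors {w0}): φ is false.
  w1 (successors {w1, w2, w3}): φ is false.
  w2 (successors {w0, w1, w2, w5}): φ is false.
  w3 (successors {w2, w4}): φ is false.
  w4 (successors {w2, w3}): φ is false.
  w5 (successors {w1, w4}): φ is false.
  w6 (successors {w0, w2, w3, w4, w6, w7}): φ is false.
  w7 (successors {w1}): φ is false.
Detail at w0 (counterexample):
  At w0: \Box \Box q requires \Box q at every successor {w0}.
    \Box q fails at w0, so \Box \Box q is false at w0.
      At w0: \Box q requires q at every successor {w0}.
        q fails at w0, so \Box q is false at w0.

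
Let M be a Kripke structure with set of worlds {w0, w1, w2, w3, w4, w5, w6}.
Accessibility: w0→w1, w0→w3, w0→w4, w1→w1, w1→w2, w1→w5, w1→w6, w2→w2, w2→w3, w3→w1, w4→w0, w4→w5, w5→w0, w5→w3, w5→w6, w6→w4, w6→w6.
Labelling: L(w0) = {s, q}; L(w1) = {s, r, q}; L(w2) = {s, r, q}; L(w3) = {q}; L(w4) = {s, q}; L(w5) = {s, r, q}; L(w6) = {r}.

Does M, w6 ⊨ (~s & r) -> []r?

At w6: ~s & r is true, []r is false, so (~s & r) -> []r is false.
  At w6: []r requires r at every successor {w4, w6}.
    r fails at w4, so []r is false at w6.

No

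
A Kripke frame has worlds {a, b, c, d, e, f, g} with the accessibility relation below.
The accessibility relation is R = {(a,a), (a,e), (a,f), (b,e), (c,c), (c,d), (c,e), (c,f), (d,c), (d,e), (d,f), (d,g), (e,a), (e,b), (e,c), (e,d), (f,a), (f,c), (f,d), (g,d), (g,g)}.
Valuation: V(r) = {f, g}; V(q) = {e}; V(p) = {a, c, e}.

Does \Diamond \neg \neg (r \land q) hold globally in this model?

No

Recall that \Diamond ψ holds at a world iff ψ holds at some accessible world.
Let φ = \Diamond \neg \neg (r \land q). Evaluate φ at each world:
  a (successors {a, e, f}): φ is false.
  b (successors {e}): φ is false.
  c (successors {c, d, e, f}): φ is false.
  d (successors {c, e, f, g}): φ is false.
  e (successors {a, b, c, d}): φ is false.
  f (successors {a, c, d}): φ is false.
  g (successors {d, g}): φ is false.
Detail at a (counterexample):
  At a: \Diamond \neg \neg (r \land q) requires \neg \neg (r \land q) at some successor in {a, e, f}.
    At a: \neg \neg (r \land q) is false.
    At e: \neg \neg (r \land q) is false.
    At f: \neg \neg (r \land q) is false.
  So \Diamond \neg \neg (r \land q) is false at a.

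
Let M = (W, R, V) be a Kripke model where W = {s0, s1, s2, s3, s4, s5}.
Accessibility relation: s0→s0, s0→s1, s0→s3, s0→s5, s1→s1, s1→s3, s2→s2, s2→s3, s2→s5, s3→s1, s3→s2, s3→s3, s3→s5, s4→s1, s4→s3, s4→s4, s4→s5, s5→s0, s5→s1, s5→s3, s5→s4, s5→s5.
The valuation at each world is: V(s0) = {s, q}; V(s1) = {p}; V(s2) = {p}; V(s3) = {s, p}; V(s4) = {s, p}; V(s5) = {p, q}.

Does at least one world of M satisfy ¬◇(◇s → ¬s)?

Recall that ◇ψ holds at a world iff ψ holds at some accessible world.
Let φ = ¬◇(◇s → ¬s). Evaluate φ at each world:
  s0 (successors {s0, s1, s3, s5}): φ is false.
  s1 (successors {s1, s3}): φ is false.
  s2 (successors {s2, s3, s5}): φ is false.
  s3 (successors {s1, s2, s3, s5}): φ is false.
  s4 (successors {s1, s3, s4, s5}): φ is false.
  s5 (successors {s0, s1, s3, s4, s5}): φ is false.
For instance, at s3:
  At s3: ◇(◇s → ¬s) is true, so ¬◇(◇s → ¬s) is false.
    At s3: ◇(◇s → ¬s) requires ◇s → ¬s at some successor in {s1, s2, s3, s5}.
      ◇s → ¬s holds at s1, so ◇(◇s → ¬s) is true at s3.

No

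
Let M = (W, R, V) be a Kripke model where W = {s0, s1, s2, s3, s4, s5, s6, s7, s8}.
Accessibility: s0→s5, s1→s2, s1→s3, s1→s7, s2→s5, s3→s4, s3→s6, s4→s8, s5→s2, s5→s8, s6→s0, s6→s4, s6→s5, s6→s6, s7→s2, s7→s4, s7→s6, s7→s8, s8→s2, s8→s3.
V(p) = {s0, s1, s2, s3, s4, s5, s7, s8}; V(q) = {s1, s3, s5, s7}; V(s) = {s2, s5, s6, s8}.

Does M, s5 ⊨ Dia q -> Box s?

At s5: Dia q is false, Box s is true, so Dia q -> Box s is true.
  At s5: Dia q requires q at some successor in {s2, s8}.
    At s2: q is false.
    At s8: q is false.
  So Dia q is false at s5.
  At s5: Box s requires s at every successor {s2, s8}.
    At s2: s is true.
    At s8: s is true.
  So Box s is true at s5.

Yes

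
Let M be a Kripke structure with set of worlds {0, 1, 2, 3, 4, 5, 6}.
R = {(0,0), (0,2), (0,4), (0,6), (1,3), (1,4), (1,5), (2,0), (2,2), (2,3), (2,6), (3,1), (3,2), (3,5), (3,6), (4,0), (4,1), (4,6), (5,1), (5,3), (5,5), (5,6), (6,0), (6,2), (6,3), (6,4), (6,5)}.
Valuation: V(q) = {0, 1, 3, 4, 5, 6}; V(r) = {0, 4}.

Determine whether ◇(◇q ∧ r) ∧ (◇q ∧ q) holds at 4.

Recall that ◇ψ holds at a world iff ψ holds at some accessible world.
At 4: ◇(◇q ∧ r) is true, ◇q ∧ q is true, so ◇(◇q ∧ r) ∧ (◇q ∧ q) is true.
  At 4: ◇(◇q ∧ r) requires ◇q ∧ r at some successor in {0, 1, 6}.
    ◇q ∧ r holds at 0, so ◇(◇q ∧ r) is true at 4.
      At 0: ◇q is true, r is true, so ◇q ∧ r is true.
  At 4: ◇q is true, q is true, so ◇q ∧ q is true.
    At 4: ◇q requires q at some successor in {0, 1, 6}.
      q holds at 0, so ◇q is true at 4.

Yes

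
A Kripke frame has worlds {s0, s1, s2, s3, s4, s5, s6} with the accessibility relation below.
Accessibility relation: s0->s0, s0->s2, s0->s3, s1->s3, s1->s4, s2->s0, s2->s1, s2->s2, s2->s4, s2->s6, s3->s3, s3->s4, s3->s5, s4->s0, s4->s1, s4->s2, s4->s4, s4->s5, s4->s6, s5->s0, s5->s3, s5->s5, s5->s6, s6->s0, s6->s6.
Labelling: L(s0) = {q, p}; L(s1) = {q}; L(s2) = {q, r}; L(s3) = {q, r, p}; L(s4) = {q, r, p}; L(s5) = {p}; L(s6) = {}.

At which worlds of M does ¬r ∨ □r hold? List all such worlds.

Recall that □ψ holds at a world iff ψ holds at every accessible world, and ◇ψ holds iff ψ holds at some accessible world.
Let φ = ¬r ∨ □r. Evaluate φ at each world:
  s0 (successors {s0, s2, s3}): φ is true.
  s1 (successors {s3, s4}): φ is true.
  s2 (successors {s0, s1, s2, s4, s6}): φ is false.
  s3 (successors {s3, s4, s5}): φ is false.
  s4 (successors {s0, s1, s2, s4, s5, s6}): φ is false.
  s5 (successors {s0, s3, s5, s6}): φ is true.
  s6 (successors {s0, s6}): φ is true.
For instance, at s3:
  At s3: ¬r is false, □r is false, so ¬r ∨ □r is false.
    At s3: □r requires r at every successor {s3, s4, s5}.
      r fails at s5, so □r is false at s3.
Satisfying worlds: {s0, s1, s5, s6}

s0, s1, s5, s6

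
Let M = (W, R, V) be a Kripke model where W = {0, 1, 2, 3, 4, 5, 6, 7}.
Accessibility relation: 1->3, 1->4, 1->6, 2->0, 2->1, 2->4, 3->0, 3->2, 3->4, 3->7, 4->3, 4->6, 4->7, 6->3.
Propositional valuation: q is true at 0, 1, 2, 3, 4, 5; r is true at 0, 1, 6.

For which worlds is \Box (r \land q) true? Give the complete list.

0, 5, 7

Recall that \Box ψ holds at a world iff ψ holds at every accessible world, and \Diamond ψ holds iff ψ holds at some accessible world.
Let φ = \Box (r \land q). Evaluate φ at each world:
  0 (successors ∅): φ is true.
  1 (successors {3, 4, 6}): φ is false.
  2 (successors {0, 1, 4}): φ is false.
  3 (successors {0, 2, 4, 7}): φ is false.
  4 (successors {3, 6, 7}): φ is false.
  5 (successors ∅): φ is true.
  6 (successors {3}): φ is false.
  7 (successors ∅): φ is true.
For instance, at 3:
  At 3: \Box (r \land q) requires r \land q at every successor {0, 2, 4, 7}.
    r \land q fails at 2, so \Box (r \land q) is false at 3.
Satisfying worlds: {0, 5, 7}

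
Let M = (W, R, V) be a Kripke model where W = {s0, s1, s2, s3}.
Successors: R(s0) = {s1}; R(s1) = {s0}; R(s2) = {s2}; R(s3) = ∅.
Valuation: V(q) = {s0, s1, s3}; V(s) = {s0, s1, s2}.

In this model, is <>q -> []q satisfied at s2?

At s2: <>q is false, []q is false, so <>q -> []q is true.
  At s2: <>q requires q at some successor in {s2}.
    At s2: q is false.
  So <>q is false at s2.
  At s2: []q requires q at every successor {s2}.
    q fails at s2, so []q is false at s2.

Yes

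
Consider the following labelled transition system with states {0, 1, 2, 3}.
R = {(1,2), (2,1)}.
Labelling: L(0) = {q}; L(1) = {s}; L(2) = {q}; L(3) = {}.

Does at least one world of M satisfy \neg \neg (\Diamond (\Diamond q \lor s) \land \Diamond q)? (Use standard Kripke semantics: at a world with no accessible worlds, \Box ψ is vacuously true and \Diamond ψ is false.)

Let φ = \neg \neg (\Diamond (\Diamond q \lor s) \land \Diamond q). Evaluate φ at each world:
  0 (successors ∅): φ is false.
  1 (successors {2}): φ is false.
  2 (successors {1}): φ is false.
  3 (successors ∅): φ is false.
For instance, at 2:
  At 2: \neg (\Diamond (\Diamond q \lor s) \land \Diamond q) is true, so \neg \neg (\Diamond (\Diamond q \lor s) \land \Diamond q) is false.
    At 2: \Diamond (\Diamond q \lor s) \land \Diamond q is false, so \neg (\Diamond (\Diamond q \lor s) \land \Diamond q) is true.
      At 2: \Diamond (\Diamond q \lor s) is true, \Diamond q is false, so \Diamond (\Diamond q \lor s) \land \Diamond q is false.

No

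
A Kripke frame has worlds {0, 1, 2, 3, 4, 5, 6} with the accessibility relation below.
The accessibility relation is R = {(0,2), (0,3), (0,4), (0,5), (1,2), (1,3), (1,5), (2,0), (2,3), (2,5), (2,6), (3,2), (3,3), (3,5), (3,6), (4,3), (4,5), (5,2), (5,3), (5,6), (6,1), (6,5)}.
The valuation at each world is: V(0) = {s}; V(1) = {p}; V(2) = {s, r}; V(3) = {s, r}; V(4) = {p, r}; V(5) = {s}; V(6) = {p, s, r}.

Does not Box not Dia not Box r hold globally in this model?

Yes

Let φ = not Box not Dia not Box r. Evaluate φ at each world:
  0 (successors {2, 3, 4, 5}): φ is true.
  1 (successors {2, 3, 5}): φ is true.
  2 (successors {0, 3, 5, 6}): φ is true.
  3 (successors {2, 3, 5, 6}): φ is true.
  4 (successors {3, 5}): φ is true.
  5 (successors {2, 3, 6}): φ is true.
  6 (successors {1, 5}): φ is true.
For instance, at 4:
  At 4: Box not Dia not Box r is false, so not Box not Dia not Box r is true.
    At 4: Box not Dia not Box r requires not Dia not Box r at every successor {3, 5}.
      not Dia not Box r fails at 3, so Box not Dia not Box r is false at 4.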